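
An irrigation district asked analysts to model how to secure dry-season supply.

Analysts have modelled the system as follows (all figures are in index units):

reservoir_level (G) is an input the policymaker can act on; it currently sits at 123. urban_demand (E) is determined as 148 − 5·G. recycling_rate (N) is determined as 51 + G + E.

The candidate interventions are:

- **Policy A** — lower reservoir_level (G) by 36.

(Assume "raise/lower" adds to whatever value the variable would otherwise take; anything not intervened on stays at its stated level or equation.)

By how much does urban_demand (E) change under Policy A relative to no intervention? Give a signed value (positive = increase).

Baseline:
  G = 123
  E = 148 − 5·123 = -467
Policy A (G − 36):
  G = 123 − 36 = 87
  E = 148 − 5·87 = -287
Change in E: -287 − (-467) = 180

180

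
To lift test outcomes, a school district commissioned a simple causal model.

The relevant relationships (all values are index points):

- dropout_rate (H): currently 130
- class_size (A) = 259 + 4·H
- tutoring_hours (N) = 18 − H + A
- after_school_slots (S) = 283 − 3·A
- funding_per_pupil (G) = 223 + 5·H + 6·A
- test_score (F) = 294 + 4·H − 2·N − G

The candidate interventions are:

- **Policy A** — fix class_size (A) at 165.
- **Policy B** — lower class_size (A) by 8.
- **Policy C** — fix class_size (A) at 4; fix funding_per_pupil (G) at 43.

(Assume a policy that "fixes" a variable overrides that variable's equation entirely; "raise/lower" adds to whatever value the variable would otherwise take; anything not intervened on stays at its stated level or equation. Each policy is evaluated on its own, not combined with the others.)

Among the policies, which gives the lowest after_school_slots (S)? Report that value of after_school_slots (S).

Policy A (A := 165):
  H = 130
  A = 165
  S = 283 − 3·165 = -212
Policy B (A − 8):
  H = 130
  A = 259 + 4·130 (−8 from intervention) = 771
  S = 283 − 3·771 = -2030
Policy C (A := 4, G := 43):
  H = 130
  A = 4
  S = 283 − 3·4 = 271
Comparing — Policy A: S=-212, Policy B: S=-2030, Policy C: S=271. Lowest is -2030 (Policy B).

-2030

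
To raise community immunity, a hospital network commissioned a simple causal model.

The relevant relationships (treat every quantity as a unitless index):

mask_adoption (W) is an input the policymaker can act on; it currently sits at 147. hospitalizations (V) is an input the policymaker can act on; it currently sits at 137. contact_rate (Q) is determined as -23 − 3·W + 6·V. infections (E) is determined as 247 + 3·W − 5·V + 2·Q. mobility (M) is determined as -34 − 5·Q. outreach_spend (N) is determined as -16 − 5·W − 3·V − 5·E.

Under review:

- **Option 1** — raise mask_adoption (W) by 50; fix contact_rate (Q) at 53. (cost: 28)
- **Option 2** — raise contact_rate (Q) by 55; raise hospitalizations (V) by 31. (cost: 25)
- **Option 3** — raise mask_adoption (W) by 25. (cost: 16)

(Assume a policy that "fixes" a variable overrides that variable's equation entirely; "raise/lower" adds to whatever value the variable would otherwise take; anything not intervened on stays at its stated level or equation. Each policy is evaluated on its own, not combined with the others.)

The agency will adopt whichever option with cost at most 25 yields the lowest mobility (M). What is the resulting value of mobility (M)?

Option 2 (Q + 55, V + 31):
  W = 147
  V = 137 + 31 = 168
  Q = -23 − 3·147 + 6·168 (+55 from intervention) = 599
  M = -34 − 5·599 = -3029
Option 3 (W + 25):
  W = 147 + 25 = 172
  V = 137
  Q = -23 − 3·172 + 6·137 = 283
  M = -34 − 5·283 = -1449
Comparing — Option 2: M=-3029, Option 3: M=-1449. Lowest is -3029 (Option 2).

-3029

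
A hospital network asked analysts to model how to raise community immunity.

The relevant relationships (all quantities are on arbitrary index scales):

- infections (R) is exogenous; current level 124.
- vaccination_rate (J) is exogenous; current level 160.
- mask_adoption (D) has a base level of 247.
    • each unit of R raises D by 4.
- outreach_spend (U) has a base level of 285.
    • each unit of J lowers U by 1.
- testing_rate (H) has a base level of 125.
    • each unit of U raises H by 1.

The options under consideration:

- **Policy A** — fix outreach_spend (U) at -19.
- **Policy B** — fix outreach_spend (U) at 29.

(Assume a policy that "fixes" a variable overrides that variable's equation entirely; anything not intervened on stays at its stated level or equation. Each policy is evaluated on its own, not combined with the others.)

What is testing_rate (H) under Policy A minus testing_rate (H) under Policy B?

Policy A (U := -19):
  J = 160
  U = -19
  H = 125 + (-19) = 106
Policy B (U := 29):
  J = 160
  U = 29
  H = 125 + 29 = 154
H: 106 − 154 = -48

-48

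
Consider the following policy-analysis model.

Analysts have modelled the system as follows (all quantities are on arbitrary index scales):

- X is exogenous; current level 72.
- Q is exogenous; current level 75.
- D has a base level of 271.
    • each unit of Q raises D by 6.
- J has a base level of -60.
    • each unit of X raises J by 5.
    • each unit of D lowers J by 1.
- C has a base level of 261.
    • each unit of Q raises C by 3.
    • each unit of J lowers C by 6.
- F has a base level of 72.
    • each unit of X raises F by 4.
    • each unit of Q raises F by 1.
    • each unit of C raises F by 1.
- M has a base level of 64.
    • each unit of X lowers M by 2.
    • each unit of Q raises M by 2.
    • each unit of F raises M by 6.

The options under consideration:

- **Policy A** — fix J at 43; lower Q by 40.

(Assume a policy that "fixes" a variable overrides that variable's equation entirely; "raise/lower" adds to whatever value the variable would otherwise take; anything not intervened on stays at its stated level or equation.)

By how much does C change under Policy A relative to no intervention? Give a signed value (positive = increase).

-2904

Baseline:
  X = 72
  Q = 75
  D = 271 + 6·75 = 721
  J = -60 + 5·72 − 721 = -421
  C = 261 + 3·75 − 6·(-421) = 3012
Policy A (J := 43, Q − 40):
  X = 72
  Q = 75 − 40 = 35
  D = 271 + 6·35 = 481
  J = 43
  C = 261 + 3·35 − 6·43 = 108
Change in C: 108 − 3012 = -2904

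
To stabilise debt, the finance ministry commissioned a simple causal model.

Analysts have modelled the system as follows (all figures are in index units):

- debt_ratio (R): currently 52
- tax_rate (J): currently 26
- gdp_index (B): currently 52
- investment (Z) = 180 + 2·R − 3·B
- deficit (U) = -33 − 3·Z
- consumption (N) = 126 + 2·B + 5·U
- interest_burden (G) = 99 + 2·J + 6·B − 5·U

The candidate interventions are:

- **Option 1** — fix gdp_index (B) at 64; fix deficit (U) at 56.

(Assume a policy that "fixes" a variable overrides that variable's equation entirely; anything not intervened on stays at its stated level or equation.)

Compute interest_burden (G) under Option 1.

Option 1 (B := 64, U := 56):
  R = 52
  J = 26
  B = 64
  Z = 180 + 2·52 − 3·64 = 92
  U = 56
  G = 99 + 2·26 + 6·64 − 5·56 = 255

255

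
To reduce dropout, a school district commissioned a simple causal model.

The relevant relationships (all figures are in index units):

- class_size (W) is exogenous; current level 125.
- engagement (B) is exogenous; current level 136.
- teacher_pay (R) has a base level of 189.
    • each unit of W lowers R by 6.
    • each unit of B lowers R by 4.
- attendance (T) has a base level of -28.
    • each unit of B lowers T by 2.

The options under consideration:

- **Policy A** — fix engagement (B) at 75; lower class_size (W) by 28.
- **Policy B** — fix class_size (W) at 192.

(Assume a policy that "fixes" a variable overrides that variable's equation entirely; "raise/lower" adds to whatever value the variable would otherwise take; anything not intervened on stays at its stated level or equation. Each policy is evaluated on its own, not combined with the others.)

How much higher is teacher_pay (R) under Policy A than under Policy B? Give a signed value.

Policy A (B := 75, W − 28):
  W = 125 − 28 = 97
  B = 75
  R = 189 − 6·97 − 4·75 = -693
Policy B (W := 192):
  W = 192
  B = 136
  R = 189 − 6·192 − 4·136 = -1507
R: -693 − (-1507) = 814

814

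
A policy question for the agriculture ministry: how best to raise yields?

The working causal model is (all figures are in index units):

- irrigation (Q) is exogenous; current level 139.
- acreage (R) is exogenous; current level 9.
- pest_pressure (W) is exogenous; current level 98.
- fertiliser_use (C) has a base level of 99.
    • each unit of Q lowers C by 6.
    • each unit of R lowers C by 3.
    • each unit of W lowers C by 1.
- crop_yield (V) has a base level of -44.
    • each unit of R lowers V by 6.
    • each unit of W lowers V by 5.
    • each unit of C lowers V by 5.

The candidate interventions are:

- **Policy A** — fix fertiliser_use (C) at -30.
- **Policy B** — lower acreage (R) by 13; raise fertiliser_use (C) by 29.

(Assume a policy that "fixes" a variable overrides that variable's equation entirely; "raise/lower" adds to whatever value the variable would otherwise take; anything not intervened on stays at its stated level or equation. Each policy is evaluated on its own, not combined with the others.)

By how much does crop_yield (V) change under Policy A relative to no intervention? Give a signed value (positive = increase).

-4150

Baseline:
  Q = 139
  R = 9
  W = 98
  C = 99 − 6·139 − 3·9 − 98 = -860
  V = -44 − 6·9 − 5·98 − 5·(-860) = 3712
Policy A (C := -30):
  Q = 139
  R = 9
  W = 98
  C = -30
  V = -44 − 6·9 − 5·98 − 5·(-30) = -438
Change in V: -438 − 3712 = -4150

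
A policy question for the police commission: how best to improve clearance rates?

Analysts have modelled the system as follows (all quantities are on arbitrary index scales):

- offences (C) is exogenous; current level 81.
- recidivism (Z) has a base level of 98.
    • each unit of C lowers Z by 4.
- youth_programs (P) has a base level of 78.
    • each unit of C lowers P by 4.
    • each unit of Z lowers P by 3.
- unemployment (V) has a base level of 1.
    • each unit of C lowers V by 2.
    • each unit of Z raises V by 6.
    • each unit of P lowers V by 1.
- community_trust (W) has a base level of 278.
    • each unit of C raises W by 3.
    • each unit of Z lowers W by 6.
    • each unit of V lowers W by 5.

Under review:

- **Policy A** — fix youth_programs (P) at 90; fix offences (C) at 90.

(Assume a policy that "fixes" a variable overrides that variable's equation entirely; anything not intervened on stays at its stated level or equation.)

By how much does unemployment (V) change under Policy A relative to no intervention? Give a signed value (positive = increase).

108

Baseline:
  C = 81
  Z = 98 − 4·81 = -226
  P = 78 − 4·81 − 3·(-226) = 432
  V = 1 − 2·81 + 6·(-226) − 432 = -1949
Policy A (P := 90, C := 90):
  C = 90
  Z = 98 − 4·90 = -262
  P = 90
  V = 1 − 2·90 + 6·(-262) − 90 = -1841
Change in V: -1841 − (-1949) = 108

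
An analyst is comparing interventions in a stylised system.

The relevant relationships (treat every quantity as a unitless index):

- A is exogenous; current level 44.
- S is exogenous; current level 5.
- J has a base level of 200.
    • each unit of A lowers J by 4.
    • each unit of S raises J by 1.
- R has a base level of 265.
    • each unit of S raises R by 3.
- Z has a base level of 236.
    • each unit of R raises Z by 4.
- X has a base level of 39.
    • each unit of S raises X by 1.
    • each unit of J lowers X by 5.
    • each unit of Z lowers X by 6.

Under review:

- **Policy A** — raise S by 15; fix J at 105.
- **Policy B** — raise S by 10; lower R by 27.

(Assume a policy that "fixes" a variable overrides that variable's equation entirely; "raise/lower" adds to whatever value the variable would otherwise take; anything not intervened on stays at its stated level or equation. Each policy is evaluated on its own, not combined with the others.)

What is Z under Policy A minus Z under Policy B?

Policy A (S + 15, J := 105):
  S = 5 + 15 = 20
  R = 265 + 3·20 = 325
  Z = 236 + 4·325 = 1536
Policy B (S + 10, R − 27):
  S = 5 + 10 = 15
  R = 265 + 3·15 (−27 from intervention) = 283
  Z = 236 + 4·283 = 1368
Z: 1536 − 1368 = 168

168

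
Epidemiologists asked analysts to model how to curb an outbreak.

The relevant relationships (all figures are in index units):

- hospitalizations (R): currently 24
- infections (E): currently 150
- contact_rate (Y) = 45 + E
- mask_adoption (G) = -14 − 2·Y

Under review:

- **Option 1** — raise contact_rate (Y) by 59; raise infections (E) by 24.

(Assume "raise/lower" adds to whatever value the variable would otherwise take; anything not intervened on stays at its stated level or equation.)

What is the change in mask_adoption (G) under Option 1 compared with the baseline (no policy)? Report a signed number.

-166

Baseline:
  E = 150
  Y = 45 + 150 = 195
  G = -14 − 2·195 = -404
Option 1 (Y + 59, E + 24):
  E = 150 + 24 = 174
  Y = 45 + 174 (+59 from intervention) = 278
  G = -14 − 2·278 = -570
Change in G: -570 − (-404) = -166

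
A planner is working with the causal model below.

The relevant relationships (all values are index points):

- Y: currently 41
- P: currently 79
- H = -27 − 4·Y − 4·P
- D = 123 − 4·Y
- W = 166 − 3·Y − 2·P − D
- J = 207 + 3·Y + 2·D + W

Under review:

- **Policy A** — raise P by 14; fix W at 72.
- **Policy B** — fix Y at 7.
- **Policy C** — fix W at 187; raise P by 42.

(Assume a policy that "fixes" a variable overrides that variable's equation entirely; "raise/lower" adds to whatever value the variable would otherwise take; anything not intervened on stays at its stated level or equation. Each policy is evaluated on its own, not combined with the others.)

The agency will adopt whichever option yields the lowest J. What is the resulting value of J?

310

Policy A (P + 14, W := 72):
  Y = 41
  P = 79 + 14 = 93
  D = 123 − 4·41 = -41
  W = 72
  J = 207 + 3·41 + 2·(-41) + 72 = 320
Policy B (Y := 7):
  Y = 7
  P = 79
  D = 123 − 4·7 = 95
  W = 166 − 3·7 − 2·79 − 95 = -108
  J = 207 + 3·7 + 2·95 + (-108) = 310
Policy C (W := 187, P + 42):
  Y = 41
  P = 79 + 42 = 121
  D = 123 − 4·41 = -41
  W = 187
  J = 207 + 3·41 + 2·(-41) + 187 = 435
Comparing — Policy A: J=320, Policy B: J=310, Policy C: J=435. Lowest is 310 (Policy B).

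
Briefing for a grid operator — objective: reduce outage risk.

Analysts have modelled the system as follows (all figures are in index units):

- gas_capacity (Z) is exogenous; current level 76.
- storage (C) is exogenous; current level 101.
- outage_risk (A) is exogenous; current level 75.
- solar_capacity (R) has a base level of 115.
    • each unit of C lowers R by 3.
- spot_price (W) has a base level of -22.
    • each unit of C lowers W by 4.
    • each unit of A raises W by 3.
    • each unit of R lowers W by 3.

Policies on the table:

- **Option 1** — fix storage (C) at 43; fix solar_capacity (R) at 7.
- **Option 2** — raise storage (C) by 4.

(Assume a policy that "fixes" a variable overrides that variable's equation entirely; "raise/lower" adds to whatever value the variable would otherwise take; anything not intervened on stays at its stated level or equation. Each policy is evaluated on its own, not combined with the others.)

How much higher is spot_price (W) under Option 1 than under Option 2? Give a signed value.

-373

Option 1 (C := 43, R := 7):
  C = 43
  A = 75
  R = 7
  W = -22 − 4·43 + 3·75 − 3·7 = 10
Option 2 (C + 4):
  C = 101 + 4 = 105
  A = 75
  R = 115 − 3·105 = -200
  W = -22 − 4·105 + 3·75 − 3·(-200) = 383
W: 10 − 383 = -373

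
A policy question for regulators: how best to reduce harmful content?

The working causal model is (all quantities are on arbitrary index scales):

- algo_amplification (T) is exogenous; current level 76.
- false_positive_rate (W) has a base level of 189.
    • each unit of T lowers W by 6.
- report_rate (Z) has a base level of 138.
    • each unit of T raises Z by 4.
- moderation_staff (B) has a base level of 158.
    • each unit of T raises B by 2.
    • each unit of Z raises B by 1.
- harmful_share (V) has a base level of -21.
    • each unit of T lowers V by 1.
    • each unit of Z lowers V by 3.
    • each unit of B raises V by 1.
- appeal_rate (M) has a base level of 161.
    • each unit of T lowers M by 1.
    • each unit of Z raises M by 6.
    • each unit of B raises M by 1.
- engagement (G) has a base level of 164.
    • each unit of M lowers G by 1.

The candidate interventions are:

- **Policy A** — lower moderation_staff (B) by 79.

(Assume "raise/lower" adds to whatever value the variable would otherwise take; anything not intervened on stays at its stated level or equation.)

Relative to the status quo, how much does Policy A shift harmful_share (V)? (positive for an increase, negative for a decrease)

Baseline:
  T = 76
  Z = 138 + 4·76 = 442
  B = 158 + 2·76 + 442 = 752
  V = -21 − 76 − 3·442 + 752 = -671
Policy A (B − 79):
  T = 76
  Z = 138 + 4·76 = 442
  B = 158 + 2·76 + 442 (−79 from intervention) = 673
  V = -21 − 76 − 3·442 + 673 = -750
Change in V: -750 − (-671) = -79

-79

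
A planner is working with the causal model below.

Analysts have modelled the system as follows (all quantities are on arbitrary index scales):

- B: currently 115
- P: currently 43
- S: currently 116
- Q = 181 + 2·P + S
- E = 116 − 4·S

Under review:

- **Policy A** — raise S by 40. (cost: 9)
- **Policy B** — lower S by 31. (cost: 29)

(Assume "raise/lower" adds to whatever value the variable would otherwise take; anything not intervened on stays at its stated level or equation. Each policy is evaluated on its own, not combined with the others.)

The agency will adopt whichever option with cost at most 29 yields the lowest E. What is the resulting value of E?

Policy A (S + 40):
  S = 116 + 40 = 156
  E = 116 − 4·156 = -508
Policy B (S − 31):
  S = 116 − 31 = 85
  E = 116 − 4·85 = -224
Comparing — Policy A: E=-508, Policy B: E=-224. Lowest is -508 (Policy A).

-508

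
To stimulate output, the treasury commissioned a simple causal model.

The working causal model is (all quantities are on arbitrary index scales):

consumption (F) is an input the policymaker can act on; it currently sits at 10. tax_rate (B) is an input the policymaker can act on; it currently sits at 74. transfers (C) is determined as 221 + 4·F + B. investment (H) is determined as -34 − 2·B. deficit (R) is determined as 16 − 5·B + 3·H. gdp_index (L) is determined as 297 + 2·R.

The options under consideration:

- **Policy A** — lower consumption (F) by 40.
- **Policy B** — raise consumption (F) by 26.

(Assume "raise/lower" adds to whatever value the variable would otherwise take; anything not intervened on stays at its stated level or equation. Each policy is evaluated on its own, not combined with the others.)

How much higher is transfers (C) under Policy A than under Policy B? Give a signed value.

Policy A (F − 40):
  F = 10 − 40 = -30
  B = 74
  C = 221 + 4·(-30) + 74 = 175
Policy B (F + 26):
  F = 10 + 26 = 36
  B = 74
  C = 221 + 4·36 + 74 = 439
C: 175 − 439 = -264

-264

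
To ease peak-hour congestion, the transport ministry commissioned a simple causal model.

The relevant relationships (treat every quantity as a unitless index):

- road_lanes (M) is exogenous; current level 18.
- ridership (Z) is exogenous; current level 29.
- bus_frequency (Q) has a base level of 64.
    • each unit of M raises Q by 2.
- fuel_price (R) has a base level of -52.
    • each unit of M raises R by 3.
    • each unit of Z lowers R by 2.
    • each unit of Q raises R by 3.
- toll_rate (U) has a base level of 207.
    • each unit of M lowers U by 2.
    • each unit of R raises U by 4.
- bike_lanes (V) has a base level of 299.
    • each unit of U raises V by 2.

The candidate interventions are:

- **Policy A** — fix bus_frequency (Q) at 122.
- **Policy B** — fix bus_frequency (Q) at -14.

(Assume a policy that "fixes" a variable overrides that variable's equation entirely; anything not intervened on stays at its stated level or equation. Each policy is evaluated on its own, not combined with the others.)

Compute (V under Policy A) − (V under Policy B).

Policy A (Q := 122):
  M = 18
  Z = 29
  Q = 122
  R = -52 + 3·18 − 2·29 + 3·122 = 310
  U = 207 − 2·18 + 4·310 = 1411
  V = 299 + 2·1411 = 3121
Policy B (Q := -14):
  M = 18
  Z = 29
  Q = -14
  R = -52 + 3·18 − 2·29 + 3·(-14) = -98
  U = 207 − 2·18 + 4·(-98) = -221
  V = 299 + 2·(-221) = -143
V: 3121 − (-143) = 3264

3264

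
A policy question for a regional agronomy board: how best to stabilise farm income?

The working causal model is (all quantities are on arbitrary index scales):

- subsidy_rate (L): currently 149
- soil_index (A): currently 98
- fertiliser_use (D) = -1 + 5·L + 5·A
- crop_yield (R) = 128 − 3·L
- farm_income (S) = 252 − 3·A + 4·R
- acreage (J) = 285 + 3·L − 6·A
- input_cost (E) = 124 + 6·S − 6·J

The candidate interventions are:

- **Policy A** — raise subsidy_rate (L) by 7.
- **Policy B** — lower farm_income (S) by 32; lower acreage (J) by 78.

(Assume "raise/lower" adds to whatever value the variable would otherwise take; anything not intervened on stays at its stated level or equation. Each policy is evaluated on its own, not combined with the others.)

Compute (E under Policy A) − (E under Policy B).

Policy A (L + 7):
  L = 149 + 7 = 156
  A = 98
  R = 128 − 3·156 = -340
  S = 252 − 3·98 + 4·(-340) = -1402
  J = 285 + 3·156 − 6·98 = 165
  E = 124 + 6·(-1402) − 6·165 = -9278
Policy B (S − 32, J − 78):
  L = 149
  A = 98
  R = 128 − 3·149 = -319
  S = 252 − 3·98 + 4·(-319) (−32 from intervention) = -1350
  J = 285 + 3·149 − 6·98 (−78 from intervention) = 66
  E = 124 + 6·(-1350) − 6·66 = -8372
E: -9278 − (-8372) = -906

-906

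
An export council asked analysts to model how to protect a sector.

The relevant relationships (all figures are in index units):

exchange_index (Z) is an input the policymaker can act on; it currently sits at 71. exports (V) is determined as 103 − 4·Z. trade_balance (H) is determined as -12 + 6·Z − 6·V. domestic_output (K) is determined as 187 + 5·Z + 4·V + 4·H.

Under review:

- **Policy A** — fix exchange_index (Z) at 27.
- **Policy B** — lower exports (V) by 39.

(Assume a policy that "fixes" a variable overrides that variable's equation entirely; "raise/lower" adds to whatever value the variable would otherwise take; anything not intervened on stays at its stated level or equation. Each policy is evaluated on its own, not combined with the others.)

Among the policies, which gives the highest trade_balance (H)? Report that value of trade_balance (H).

Policy A (Z := 27):
  Z = 27
  V = 103 − 4·27 = -5
  H = -12 + 6·27 − 6·(-5) = 180
Policy B (V − 39):
  Z = 71
  V = 103 − 4·71 (−39 from intervention) = -220
  H = -12 + 6·71 − 6·(-220) = 1734
Comparing — Policy A: H=180, Policy B: H=1734. Highest is 1734 (Policy B).

1734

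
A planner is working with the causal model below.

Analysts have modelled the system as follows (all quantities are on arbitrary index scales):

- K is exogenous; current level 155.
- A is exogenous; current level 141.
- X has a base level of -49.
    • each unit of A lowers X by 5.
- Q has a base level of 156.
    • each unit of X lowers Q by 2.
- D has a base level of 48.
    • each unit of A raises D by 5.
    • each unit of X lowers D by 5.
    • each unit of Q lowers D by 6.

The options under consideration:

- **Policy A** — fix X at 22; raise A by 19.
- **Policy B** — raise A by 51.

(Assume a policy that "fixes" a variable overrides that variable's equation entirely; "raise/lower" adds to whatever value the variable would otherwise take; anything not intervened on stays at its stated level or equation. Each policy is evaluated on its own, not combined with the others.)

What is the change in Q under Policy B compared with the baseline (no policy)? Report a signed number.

510

Baseline:
  A = 141
  X = -49 − 5·141 = -754
  Q = 156 − 2·(-754) = 1664
Policy B (A + 51):
  A = 141 + 51 = 192
  X = -49 − 5·192 = -1009
  Q = 156 − 2·(-1009) = 2174
Change in Q: 2174 − 1664 = 510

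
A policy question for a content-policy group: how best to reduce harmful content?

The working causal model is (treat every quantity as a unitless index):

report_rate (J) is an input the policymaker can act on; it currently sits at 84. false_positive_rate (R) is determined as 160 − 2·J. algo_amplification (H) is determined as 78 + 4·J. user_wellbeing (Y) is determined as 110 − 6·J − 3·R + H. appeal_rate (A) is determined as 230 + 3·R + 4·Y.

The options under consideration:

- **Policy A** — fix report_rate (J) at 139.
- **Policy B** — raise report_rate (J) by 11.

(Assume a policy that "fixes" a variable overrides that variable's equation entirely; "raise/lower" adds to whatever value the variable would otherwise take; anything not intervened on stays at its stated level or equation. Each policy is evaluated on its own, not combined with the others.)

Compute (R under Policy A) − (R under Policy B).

Policy A (J := 139):
  J = 139
  R = 160 − 2·139 = -118
Policy B (J + 11):
  J = 84 + 11 = 95
  R = 160 − 2·95 = -30
R: -118 − (-30) = -88

-88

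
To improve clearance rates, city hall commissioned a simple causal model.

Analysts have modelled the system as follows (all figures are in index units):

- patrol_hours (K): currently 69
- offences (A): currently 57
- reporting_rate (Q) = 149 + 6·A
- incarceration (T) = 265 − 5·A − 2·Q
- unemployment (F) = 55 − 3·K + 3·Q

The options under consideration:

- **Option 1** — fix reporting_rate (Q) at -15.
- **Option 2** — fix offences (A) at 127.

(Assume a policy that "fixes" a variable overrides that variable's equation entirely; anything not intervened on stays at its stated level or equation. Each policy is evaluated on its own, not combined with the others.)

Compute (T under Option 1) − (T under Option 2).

Option 1 (Q := -15):
  A = 57
  Q = -15
  T = 265 − 5·57 − 2·(-15) = 10
Option 2 (A := 127):
  A = 127
  Q = 149 + 6·127 = 911
  T = 265 − 5·127 − 2·911 = -2192
T: 10 − (-2192) = 2202

2202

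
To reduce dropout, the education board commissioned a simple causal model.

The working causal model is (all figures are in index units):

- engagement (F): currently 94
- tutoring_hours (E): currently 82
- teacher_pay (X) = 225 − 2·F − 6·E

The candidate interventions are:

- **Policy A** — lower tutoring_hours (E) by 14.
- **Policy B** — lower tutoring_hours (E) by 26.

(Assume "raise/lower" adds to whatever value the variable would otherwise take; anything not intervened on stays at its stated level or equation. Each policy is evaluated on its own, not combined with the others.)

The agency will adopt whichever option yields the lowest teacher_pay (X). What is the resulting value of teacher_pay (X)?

-371

Policy A (E − 14):
  F = 94
  E = 82 − 14 = 68
  X = 225 − 2·94 − 6·68 = -371
Policy B (E − 26):
  F = 94
  E = 82 − 26 = 56
  X = 225 − 2·94 − 6·56 = -299
Comparing — Policy A: X=-371, Policy B: X=-299. Lowest is -371 (Policy A).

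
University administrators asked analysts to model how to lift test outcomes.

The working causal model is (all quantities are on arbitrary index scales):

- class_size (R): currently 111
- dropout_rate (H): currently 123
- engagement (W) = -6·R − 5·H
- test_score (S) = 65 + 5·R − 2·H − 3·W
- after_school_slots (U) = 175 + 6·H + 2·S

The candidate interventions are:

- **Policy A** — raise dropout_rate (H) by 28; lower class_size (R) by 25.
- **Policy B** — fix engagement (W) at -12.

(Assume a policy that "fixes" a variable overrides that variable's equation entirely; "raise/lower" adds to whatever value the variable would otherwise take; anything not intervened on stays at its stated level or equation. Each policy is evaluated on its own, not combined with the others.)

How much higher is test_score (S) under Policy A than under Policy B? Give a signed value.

3596

Policy A (H + 28, R − 25):
  R = 111 − 25 = 86
  H = 123 + 28 = 151
  W = 0 − 6·86 − 5·151 = -1271
  S = 65 + 5·86 − 2·151 − 3·(-1271) = 4006
Policy B (W := -12):
  R = 111
  H = 123
  W = -12
  S = 65 + 5·111 − 2·123 − 3·(-12) = 410
S: 4006 − 410 = 3596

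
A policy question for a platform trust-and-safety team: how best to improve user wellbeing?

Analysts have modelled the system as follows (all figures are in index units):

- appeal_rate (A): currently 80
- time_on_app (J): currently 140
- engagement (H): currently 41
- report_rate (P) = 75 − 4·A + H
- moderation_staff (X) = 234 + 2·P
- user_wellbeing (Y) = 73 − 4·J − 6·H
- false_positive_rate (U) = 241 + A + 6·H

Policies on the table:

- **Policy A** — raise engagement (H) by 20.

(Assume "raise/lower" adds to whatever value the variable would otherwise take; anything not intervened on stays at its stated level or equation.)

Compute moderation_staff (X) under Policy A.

Policy A (H + 20):
  A = 80
  H = 41 + 20 = 61
  P = 75 − 4·80 + 61 = -184
  X = 234 + 2·(-184) = -134

-134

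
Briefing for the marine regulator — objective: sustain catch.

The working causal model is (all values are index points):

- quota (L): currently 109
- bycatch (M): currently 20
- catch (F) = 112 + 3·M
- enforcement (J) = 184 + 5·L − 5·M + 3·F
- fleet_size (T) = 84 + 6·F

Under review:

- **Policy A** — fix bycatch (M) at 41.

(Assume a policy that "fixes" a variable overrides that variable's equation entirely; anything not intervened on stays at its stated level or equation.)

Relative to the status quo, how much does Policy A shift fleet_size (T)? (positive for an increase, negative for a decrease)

378

Baseline:
  M = 20
  F = 112 + 3·20 = 172
  T = 84 + 6·172 = 1116
Policy A (M := 41):
  M = 41
  F = 112 + 3·41 = 235
  T = 84 + 6·235 = 1494
Change in T: 1494 − 1116 = 378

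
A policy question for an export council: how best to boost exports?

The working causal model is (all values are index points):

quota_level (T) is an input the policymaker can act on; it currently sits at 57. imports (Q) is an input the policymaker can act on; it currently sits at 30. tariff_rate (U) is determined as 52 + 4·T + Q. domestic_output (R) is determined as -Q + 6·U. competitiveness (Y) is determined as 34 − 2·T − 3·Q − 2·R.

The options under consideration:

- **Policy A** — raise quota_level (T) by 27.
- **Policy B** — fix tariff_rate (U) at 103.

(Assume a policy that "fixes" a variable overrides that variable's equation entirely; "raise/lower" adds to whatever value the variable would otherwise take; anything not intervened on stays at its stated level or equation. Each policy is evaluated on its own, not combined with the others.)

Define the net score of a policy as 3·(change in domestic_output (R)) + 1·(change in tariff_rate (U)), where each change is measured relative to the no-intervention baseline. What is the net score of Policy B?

Baseline:
  T = 57
  Q = 30
  U = 52 + 4·57 + 30 = 310
  R = 0 − 30 + 6·310 = 1830
Policy B (U := 103):
  T = 57
  Q = 30
  U = 103
  R = 0 − 30 + 6·103 = 588
ΔR = 588 − 1830 = -1242; ΔU = 103 − 310 = -207
Score = 3·(-1242) + 1·(-207) = -3933

-3933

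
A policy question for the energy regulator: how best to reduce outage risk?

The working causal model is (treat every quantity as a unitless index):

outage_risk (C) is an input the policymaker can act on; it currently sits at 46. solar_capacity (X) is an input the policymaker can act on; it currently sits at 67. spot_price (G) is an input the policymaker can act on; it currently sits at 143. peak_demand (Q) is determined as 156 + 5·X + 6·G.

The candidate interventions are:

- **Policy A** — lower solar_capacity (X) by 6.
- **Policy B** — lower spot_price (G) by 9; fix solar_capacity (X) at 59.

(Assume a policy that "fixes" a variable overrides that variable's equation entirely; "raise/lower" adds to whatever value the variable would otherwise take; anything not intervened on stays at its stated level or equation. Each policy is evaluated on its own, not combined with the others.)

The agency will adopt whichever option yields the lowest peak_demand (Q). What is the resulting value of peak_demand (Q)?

1255

Policy A (X − 6):
  X = 67 − 6 = 61
  G = 143
  Q = 156 + 5·61 + 6·143 = 1319
Policy B (G − 9, X := 59):
  X = 59
  G = 143 − 9 = 134
  Q = 156 + 5·59 + 6·134 = 1255
Comparing — Policy A: Q=1319, Policy B: Q=1255. Lowest is 1255 (Policy B).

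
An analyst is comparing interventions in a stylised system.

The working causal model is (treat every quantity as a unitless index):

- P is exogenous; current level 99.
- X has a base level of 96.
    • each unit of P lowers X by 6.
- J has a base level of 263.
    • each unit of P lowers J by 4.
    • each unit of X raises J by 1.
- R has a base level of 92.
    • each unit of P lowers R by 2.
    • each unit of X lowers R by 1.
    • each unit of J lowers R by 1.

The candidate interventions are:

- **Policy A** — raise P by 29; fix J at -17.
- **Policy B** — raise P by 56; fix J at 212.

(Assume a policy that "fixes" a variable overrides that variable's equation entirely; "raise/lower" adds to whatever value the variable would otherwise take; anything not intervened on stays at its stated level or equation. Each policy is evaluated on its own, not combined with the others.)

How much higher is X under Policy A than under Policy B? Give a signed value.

162

Policy A (P + 29, J := -17):
  P = 99 + 29 = 128
  X = 96 − 6·128 = -672
Policy B (P + 56, J := 212):
  P = 99 + 56 = 155
  X = 96 − 6·155 = -834
X: -672 − (-834) = 162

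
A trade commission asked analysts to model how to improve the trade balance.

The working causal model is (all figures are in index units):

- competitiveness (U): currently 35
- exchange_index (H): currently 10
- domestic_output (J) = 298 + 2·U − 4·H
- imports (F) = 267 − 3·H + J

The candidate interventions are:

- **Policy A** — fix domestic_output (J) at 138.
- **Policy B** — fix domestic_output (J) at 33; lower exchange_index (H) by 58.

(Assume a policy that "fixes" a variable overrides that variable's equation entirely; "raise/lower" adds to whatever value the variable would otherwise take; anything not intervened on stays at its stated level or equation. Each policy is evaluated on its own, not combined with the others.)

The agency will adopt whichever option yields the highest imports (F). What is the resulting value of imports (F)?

Policy A (J := 138):
  U = 35
  H = 10
  J = 138
  F = 267 − 3·10 + 138 = 375
Policy B (J := 33, H − 58):
  U = 35
  H = 10 − 58 = -48
  J = 33
  F = 267 − 3·(-48) + 33 = 444
Comparing — Policy A: F=375, Policy B: F=444. Highest is 444 (Policy B).

444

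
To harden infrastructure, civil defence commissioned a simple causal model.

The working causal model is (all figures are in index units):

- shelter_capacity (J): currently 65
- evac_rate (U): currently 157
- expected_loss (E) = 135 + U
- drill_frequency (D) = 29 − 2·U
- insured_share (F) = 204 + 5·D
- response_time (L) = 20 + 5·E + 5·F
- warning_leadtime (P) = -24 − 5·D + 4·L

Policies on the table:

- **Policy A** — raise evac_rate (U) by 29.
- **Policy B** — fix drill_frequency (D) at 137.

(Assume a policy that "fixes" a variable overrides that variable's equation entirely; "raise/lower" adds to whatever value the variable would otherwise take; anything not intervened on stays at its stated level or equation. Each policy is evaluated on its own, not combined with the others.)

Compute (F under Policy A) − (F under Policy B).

-2400

Policy A (U + 29):
  U = 157 + 29 = 186
  D = 29 − 2·186 = -343
  F = 204 + 5·(-343) = -1511
Policy B (D := 137):
  U = 157
  D = 137
  F = 204 + 5·137 = 889
F: -1511 − 889 = -2400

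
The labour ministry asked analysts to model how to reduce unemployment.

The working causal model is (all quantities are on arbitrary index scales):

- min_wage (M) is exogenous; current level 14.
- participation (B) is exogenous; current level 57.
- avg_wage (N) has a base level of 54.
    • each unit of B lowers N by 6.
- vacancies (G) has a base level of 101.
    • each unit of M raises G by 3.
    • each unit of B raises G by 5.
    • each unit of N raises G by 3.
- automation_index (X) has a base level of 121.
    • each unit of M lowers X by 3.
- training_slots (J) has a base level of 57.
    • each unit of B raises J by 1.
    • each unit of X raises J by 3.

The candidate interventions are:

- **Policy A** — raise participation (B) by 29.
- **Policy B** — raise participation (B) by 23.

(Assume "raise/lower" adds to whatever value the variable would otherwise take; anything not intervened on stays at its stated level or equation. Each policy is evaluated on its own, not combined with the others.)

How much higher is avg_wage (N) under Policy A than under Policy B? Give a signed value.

Policy A (B + 29):
  B = 57 + 29 = 86
  N = 54 − 6·86 = -462
Policy B (B + 23):
  B = 57 + 23 = 80
  N = 54 − 6·80 = -426
N: -462 − (-426) = -36

-36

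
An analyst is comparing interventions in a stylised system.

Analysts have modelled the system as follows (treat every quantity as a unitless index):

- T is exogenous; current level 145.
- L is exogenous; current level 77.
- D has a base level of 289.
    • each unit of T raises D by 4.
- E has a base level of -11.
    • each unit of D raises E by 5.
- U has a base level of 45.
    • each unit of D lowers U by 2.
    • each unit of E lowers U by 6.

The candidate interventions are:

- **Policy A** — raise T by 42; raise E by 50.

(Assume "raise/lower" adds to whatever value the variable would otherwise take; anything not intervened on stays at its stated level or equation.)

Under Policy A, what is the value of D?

Policy A (T + 42, E + 50):
  T = 145 + 42 = 187
  D = 289 + 4·187 = 1037

1037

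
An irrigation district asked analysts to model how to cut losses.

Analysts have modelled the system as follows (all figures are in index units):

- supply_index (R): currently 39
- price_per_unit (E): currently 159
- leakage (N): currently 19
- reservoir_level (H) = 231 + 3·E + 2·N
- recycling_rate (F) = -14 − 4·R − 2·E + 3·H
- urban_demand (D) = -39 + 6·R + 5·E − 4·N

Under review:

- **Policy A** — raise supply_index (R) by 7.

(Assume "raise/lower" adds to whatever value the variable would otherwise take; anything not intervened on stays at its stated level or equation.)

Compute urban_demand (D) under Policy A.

Policy A (R + 7):
  R = 39 + 7 = 46
  E = 159
  N = 19
  D = -39 + 6·46 + 5·159 − 4·19 = 956

956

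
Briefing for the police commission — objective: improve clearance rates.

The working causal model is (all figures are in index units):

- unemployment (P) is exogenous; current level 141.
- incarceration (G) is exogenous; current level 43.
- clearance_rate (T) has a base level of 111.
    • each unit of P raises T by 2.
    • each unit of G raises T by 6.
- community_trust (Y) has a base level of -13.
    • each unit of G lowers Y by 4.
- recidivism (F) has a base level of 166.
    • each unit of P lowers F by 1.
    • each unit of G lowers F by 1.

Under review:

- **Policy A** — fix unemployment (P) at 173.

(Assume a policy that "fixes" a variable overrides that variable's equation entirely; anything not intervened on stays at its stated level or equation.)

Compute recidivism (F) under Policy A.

-50

Policy A (P := 173):
  P = 173
  G = 43
  F = 166 − 173 − 43 = -50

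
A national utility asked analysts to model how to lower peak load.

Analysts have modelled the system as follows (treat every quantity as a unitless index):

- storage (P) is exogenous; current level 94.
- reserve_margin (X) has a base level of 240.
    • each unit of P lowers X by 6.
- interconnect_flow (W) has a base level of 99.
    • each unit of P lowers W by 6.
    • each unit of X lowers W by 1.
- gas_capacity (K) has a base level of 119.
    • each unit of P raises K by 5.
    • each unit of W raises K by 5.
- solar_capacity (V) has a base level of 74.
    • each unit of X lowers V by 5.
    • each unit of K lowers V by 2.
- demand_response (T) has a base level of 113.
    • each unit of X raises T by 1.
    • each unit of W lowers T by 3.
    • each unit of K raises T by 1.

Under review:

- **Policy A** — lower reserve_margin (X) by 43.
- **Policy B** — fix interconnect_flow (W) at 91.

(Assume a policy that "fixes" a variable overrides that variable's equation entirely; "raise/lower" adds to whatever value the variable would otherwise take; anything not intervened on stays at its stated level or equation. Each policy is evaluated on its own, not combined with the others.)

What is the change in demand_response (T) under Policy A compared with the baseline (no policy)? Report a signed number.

43

Baseline:
  P = 94
  X = 240 − 6·94 = -324
  W = 99 − 6·94 − (-324) = -141
  K = 119 + 5·94 + 5·(-141) = -116
  T = 113 + (-324) − 3·(-141) + (-116) = 96
Policy A (X − 43):
  P = 94
  X = 240 − 6·94 (−43 from intervention) = -367
  W = 99 − 6·94 − (-367) = -98
  K = 119 + 5·94 + 5·(-98) = 99
  T = 113 + (-367) − 3·(-98) + 99 = 139
Change in T: 139 − 96 = 43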